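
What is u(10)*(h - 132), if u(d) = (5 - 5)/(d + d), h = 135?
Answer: 0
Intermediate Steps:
u(d) = 0 (u(d) = 0/((2*d)) = 0*(1/(2*d)) = 0)
u(10)*(h - 132) = 0*(135 - 132) = 0*3 = 0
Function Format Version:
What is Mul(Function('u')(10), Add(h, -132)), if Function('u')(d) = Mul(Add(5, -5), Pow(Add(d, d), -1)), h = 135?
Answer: 0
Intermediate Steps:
Function('u')(d) = 0 (Function('u')(d) = Mul(0, Pow(Mul(2, d), -1)) = Mul(0, Mul(Rational(1, 2), Pow(d, -1))) = 0)
Mul(Function('u')(10), Add(h, -132)) = Mul(0, Add(135, -132)) = Mul(0, 3) = 0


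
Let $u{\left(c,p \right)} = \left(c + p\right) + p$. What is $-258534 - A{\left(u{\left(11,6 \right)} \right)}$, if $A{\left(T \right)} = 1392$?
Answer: $-259926$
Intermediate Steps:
$u{\left(c,p \right)} = c + 2 p$
$-258534 - A{\left(u{\left(11,6 \right)} \right)} = -258534 - 1392 = -259926$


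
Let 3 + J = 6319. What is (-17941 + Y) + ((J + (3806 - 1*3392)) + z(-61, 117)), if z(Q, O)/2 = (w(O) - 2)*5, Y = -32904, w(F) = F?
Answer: -42965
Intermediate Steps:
J = 6316 (J = -3 + 6319 = 6316)
z(Q, O) = -20 + 10*O (z(Q, O) = 2*((O - 2)*5) = 2*((-2 + O)*5) = 2*(-10 + 5*O) = -20 + 10*O)
(-17941 + Y) + ((J + (3806 - 1*3392)) + z(-61, 117)) = (-17941 - 32904) + ((6316 + (3806 - 1*3392)) + (-20 + 10*117)) = -50845 + ((6316 + (3806 - 3392)) + (-20 + 1170)) = -50845 + ((6316 + 414) + 1150) = -50845 + (6730 + 1150) = -50845 + 7880 = -42965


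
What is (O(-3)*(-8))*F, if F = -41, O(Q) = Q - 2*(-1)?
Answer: -328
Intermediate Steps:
O(Q) = 2 + Q (O(Q) = Q + 2 = 2 + Q)
(O(-3)*(-8))*F = ((2 - 3)*(-8))*(-41) = -1*(-8)*(-41) = 8*(-41) = -328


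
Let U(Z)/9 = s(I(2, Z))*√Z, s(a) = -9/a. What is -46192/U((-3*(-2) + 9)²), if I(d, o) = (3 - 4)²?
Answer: 46192/1215 ≈ 38.018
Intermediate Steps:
I(d, o) = 1 (I(d, o) = (-1)² = 1)
U(Z) = -81*√Z (U(Z) = 9*((-9/1)*√Z) = 9*((-9*1)*√Z) = 9*(-9*√Z) = -81*√Z)
-46192/U((-3*(-2) + 9)²) = -46192/((-81*√((-3*(-2) + 9)²))) = -46192/((-81*√((6 + 9)²))) = -46192/((-81*√(15²))) = -46192/((-81*√225)) = -46192/((-81*15)) = -46192/(-1215) = -46192*(-1/1215) = 46192/1215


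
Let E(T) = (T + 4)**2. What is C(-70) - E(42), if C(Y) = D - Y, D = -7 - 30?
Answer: -2083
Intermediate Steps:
D = -37
E(T) = (4 + T)**2
C(Y) = -37 - Y
C(-70) - E(42) = (-37 - 1*(-70)) - (4 + 42)**2 = (-37 + 70) - 1*46**2 = 33 - 1*2116 = 33 - 2116 = -2083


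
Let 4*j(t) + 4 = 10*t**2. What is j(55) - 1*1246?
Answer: 12631/2 ≈ 6315.5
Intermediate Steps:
j(t) = -1 + 5*t**2/2 (j(t) = -1 + (10*t**2)/4 = -1 + 5*t**2/2)
j(55) - 1*1246 = (-1 + (5/2)*55**2) - 1*1246 = (-1 + (5/2)*3025) - 1246 = (-1 + 15125/2) - 1246 = 15123/2 - 1246 = 12631/2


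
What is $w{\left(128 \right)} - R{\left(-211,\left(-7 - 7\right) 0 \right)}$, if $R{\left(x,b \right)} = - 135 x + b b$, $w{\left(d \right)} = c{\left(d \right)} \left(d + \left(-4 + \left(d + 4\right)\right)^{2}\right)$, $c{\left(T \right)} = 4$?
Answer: $37563$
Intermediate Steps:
$w{\left(d \right)} = 4 d + 4 d^{2}$ ($w{\left(d \right)} = 4 \left(d + \left(-4 + \left(d + 4\right)\right)^{2}\right) = 4 \left(d + \left(-4 + \left(4 + d\right)\right)^{2}\right) = 4 \left(d + d^{2}\right) = 4 d + 4 d^{2}$)
$R{\left(x,b \right)} = b^{2} - 135 x$ ($R{\left(x,b \right)} = - 135 x + b^{2} = b^{2} - 135 x$)
$w{\left(128 \right)} - R{\left(-211,\left(-7 - 7\right) 0 \right)} = 4 \cdot 128 \left(1 + 128\right) - \left(\left(\left(-7 - 7\right) 0\right)^{2} - -28485\right) = 4 \cdot 128 \cdot 129 - \left(\left(\left(-14\right) 0\right)^{2} + 28485\right) = 66048 - \left(0^{2} + 28485\right) = 66048 - \left(0 + 28485\right) = 66048 - 28485 = 37563$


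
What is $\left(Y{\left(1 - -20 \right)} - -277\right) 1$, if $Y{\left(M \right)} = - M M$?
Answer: $-164$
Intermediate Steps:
$Y{\left(M \right)} = - M^{2}$
$\left(Y{\left(1 - -20 \right)} - -277\right) 1 = \left(- \left(1 - -20\right)^{2} - -277\right) 1 = \left(- \left(1 + 20\right)^{2} + 277\right) 1 = \left(- 21^{2} + 277\right) 1 = \left(\left(-1\right) 441 + 277\right) 1 = \left(-441 + 277\right) 1 = \left(-164\right) 1 = -164$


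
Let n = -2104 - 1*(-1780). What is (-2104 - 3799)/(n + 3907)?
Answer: -5903/3583 ≈ -1.6475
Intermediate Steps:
n = -324 (n = -2104 + 1780 = -324)
(-2104 - 3799)/(n + 3907) = (-2104 - 3799)/(-324 + 3907) = -5903/3583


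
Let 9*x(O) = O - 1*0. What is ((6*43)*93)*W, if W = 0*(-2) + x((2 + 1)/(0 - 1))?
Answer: -7998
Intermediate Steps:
x(O) = O/9 (x(O) = (O - 1*0)/9 = (O + 0)/9 = O/9)
W = -⅓ (W = 0*(-2) + ((2 + 1)/(0 - 1))/9 = 0 + (3/(-1))/9 = 0 + (3*(-1))/9 = 0 + (⅑)*(-3) = 0 - ⅓ = -⅓ ≈ -0.33333)
((6*43)*93)*W = ((6*43)*93)*(-⅓) = (258*93)*(-⅓) = 23994*(-⅓) = -7998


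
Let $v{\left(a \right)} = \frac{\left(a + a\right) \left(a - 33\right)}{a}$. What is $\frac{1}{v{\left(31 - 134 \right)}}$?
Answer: $- \frac{1}{272} \approx -0.0036765$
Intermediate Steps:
$v{\left(a \right)} = -66 + 2 a$ ($v{\left(a \right)} = \frac{2 a \left(-33 + a\right)}{a} = -66 + 2 a$)
$\frac{1}{v{\left(31 - 134 \right)}} = \frac{1}{-66 + 2 \left(31 - 134\right)} = \frac{1}{-66 + 2 \left(-103\right)} = \frac{1}{-66 - 206} = \frac{1}{-272} = - \frac{1}{272}$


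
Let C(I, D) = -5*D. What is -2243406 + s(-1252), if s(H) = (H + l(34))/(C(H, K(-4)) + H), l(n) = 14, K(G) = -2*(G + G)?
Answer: -1494107777/666 ≈ -2.2434e+6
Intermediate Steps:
K(G) = -4*G
C(I, D) = -5*D
s(H) = (14 + H)/(-80 + H) (s(H) = (H + 14)/(-(-20)*(-4) + H) = (14 + H)/(-5*16 + H) = (14 + H)/(-80 + H))
-2243406 + s(-1252) = -2243406 + (14 - 1252)/(-80 - 1252) = -2243406 - 1238/(-1332) = -2243406 - 1/1332*(-1238) = -2243406 + 619/666 = -1494107777/666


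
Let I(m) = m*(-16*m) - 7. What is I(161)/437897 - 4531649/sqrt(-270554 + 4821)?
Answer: -414743/437897 + 4531649*I*sqrt(265733)/265733 ≈ -0.94712 + 8790.9*I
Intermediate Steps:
I(m) = -7 - 16*m**2 (I(m) = -16*m**2 - 7 = -7 - 16*m**2)
I(161)/437897 - 4531649/sqrt(-270554 + 4821) = (-7 - 16*161**2)/437897 - 4531649/sqrt(-270554 + 4821) = (-7 - 16*25921)*(1/437897) - 4531649*(-I*sqrt(265733)/265733) = (-7 - 414736)*(1/437897) - 4531649*(-I*sqrt(265733)/265733) = -414743*1/437897 - (-4531649)*I*sqrt(265733)/265733 = -414743/437897 + 4531649*I*sqrt(265733)/265733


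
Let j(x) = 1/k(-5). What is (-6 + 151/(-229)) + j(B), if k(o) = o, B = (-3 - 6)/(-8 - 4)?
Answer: -7854/1145 ≈ -6.8594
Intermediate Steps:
B = ¾ (B = -9/(-12) = -9*(-1/12) = ¾ ≈ 0.75000)
j(x) = -⅕ (j(x) = 1/(-5) = -⅕)
(-6 + 151/(-229)) + j(B) = (-6 + 151/(-229)) - ⅕ = (-6 + 151*(-1/229)) - ⅕ = (-6 - 151/229) - ⅕ = -1525/229 - ⅕ = -7854/1145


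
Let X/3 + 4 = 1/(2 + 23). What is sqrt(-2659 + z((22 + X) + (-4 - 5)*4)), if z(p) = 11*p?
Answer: 2*I*sqrt(18398)/5 ≈ 54.256*I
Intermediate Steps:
X = -297/25 (X = -12 + 3/(2 + 23) = -12 + 3/25 = -297/25 ≈ -11.880)
sqrt(-2659 + z((22 + X) + (-4 - 5)*4)) = sqrt(-2659 + 11*((22 - 297/25) + (-4 - 5)*4)) = sqrt(-2659 + 11*(253/25 - 9*4)) = sqrt(-2659 + 11*(253/25 - 36)) = sqrt(-2659 + 11*(-647/25)) = sqrt(-2659 - 7117/25) = sqrt(-73592/25) = 2*I*sqrt(18398)/5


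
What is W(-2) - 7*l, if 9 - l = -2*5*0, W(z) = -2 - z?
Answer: -63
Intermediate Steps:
l = 9 (l = 9 - (-2*5)*0 = 9 - (-10)*0 = 9 - 1*0 = 9 + 0 = 9)
W(-2) - 7*l = (-2 - 1*(-2)) - 7*9 = (-2 + 2) - 63 = 0 - 63 = -63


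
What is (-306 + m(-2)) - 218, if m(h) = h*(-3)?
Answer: -518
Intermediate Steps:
m(h) = -3*h
(-306 + m(-2)) - 218 = (-306 - 3*(-2)) - 218 = (-306 + 6) - 218 = -300 - 218 = -518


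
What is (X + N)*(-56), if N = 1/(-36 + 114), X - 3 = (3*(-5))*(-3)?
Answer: -104860/39 ≈ -2688.7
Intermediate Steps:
X = 48 (X = 3 + (3*(-5))*(-3) = 3 - 15*(-3) = 3 + 45 = 48)
N = 1/78 ≈ 0.012821
(X + N)*(-56) = (48 + 1/78)*(-56) = (3745/78)*(-56) = -104860/39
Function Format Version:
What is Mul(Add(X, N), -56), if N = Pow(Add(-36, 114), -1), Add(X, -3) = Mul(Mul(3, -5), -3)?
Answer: Rational(-104860, 39) ≈ -2688.7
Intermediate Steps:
X = 48 (X = Add(3, Mul(Mul(3, -5), -3)) = Add(3, Mul(-15, -3)) = Add(3, 45) = 48)
N = Rational(1, 78) (N = Pow(78, -1) = Rational(1, 78) ≈ 0.012821)
Mul(Add(X, N), -56) = Mul(Add(48, Rational(1, 78)), -56) = Mul(Rational(3745, 78), -56) = Rational(-104860, 39)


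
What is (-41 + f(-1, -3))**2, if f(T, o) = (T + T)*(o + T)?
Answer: 1089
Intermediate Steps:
f(T, o) = 2*T*(T + o) (f(T, o) = (2*T)*(T + o) = 2*T*(T + o))
(-41 + f(-1, -3))**2 = (-41 + 2*(-1)*(-1 - 3))**2 = (-41 + 2*(-1)*(-4))**2 = (-41 + 8)**2 = (-33)**2 = 1089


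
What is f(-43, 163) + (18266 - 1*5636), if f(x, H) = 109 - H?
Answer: 12576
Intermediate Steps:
f(-43, 163) + (18266 - 1*5636) = (109 - 1*163) + (18266 - 1*5636) = (109 - 163) + (18266 - 5636) = -54 + 12630 = 12576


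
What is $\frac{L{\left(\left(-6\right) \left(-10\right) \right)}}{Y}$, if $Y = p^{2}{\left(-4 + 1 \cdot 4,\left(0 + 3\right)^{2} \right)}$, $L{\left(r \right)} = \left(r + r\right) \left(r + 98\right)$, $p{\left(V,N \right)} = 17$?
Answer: $\frac{18960}{289} \approx 65.605$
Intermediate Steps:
$L{\left(r \right)} = 2 r \left(98 + r\right)$
$Y = 289$ ($Y = 17^{2} = 289$)
$\frac{L{\left(\left(-6\right) \left(-10\right) \right)}}{Y} = \frac{2 \left(\left(-6\right) \left(-10\right)\right) \left(98 - -60\right)}{289} = 2 \cdot 60 \left(98 + 60\right) \frac{1}{289} = 2 \cdot 60 \cdot 158 \cdot \frac{1}{289} = 18960 \cdot \frac{1}{289} = \frac{18960}{289}$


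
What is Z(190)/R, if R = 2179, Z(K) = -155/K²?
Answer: -31/15732380 ≈ -1.9705e-6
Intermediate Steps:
Z(K) = -155/K²
Z(190)/R = -155/190²/2179 = -155*1/36100*(1/2179) = -31/7220*1/2179 = -31/15732380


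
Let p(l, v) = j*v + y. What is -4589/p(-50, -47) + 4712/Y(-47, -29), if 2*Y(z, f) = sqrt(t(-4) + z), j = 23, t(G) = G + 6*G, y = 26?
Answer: 4589/1055 - 9424*I*sqrt(3)/15 ≈ 4.3498 - 1088.2*I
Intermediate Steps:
t(G) = 7*G
Y(z, f) = sqrt(-28 + z)/2 (Y(z, f) = sqrt(7*(-4) + z)/2 = sqrt(-28 + z)/2)
p(l, v) = 26 + 23*v (p(l, v) = 23*v + 26 = 26 + 23*v)
-4589/p(-50, -47) + 4712/Y(-47, -29) = -4589/(26 + 23*(-47)) + 4712/((sqrt(-28 - 47)/2)) = -4589/(26 - 1081) + 4712/((sqrt(-75)/2)) = -4589/(-1055) + 4712/(((5*I*sqrt(3))/2)) = -4589*(-1/1055) + 4712/((5*I*sqrt(3)/2)) = 4589/1055 + 4712*(-2*I*sqrt(3)/15) = 4589/1055 - 9424*I*sqrt(3)/15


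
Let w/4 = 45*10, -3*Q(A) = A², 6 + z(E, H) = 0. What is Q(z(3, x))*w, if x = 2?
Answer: -21600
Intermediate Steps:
z(E, H) = -6 (z(E, H) = -6 + 0 = -6)
Q(A) = -A²/3
w = 1800 (w = 4*(45*10) = 4*450 = 1800)
Q(z(3, x))*w = -⅓*(-6)²*1800 = -⅓*36*1800 = -12*1800 = -21600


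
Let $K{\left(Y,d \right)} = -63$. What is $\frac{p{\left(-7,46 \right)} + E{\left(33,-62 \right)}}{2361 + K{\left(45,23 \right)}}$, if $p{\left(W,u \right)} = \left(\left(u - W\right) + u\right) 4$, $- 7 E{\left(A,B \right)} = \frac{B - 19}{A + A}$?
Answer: $\frac{20337}{117964} \approx 0.1724$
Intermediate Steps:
$E{\left(A,B \right)} = - \frac{-19 + B}{14 A}$ ($E{\left(A,B \right)} = - \frac{\left(B - 19\right) \frac{1}{A + A}}{7} = - \frac{\left(-19 + B\right) \frac{1}{2 A}}{7} = - \frac{\frac{1}{2} \frac{1}{A} \left(-19 + B\right)}{7} = - \frac{-19 + B}{14 A}$)
$p{\left(W,u \right)} = - 4 W + 8 u$ ($p{\left(W,u \right)} = \left(- W + 2 u\right) 4 = - 4 W + 8 u$)
$\frac{p{\left(-7,46 \right)} + E{\left(33,-62 \right)}}{2361 + K{\left(45,23 \right)}} = \frac{\left(\left(-4\right) \left(-7\right) + 8 \cdot 46\right) + \frac{19 - -62}{14 \cdot 33}}{2361 - 63} = \frac{\left(28 + 368\right) + \frac{1}{14} \cdot \frac{1}{33} \left(19 + 62\right)}{2298} = \left(396 + \frac{1}{14} \cdot \frac{1}{33} \cdot 81\right) \frac{1}{2298} = \left(396 + \frac{27}{154}\right) \frac{1}{2298} = \frac{61011}{154} \cdot \frac{1}{2298} = \frac{20337}{117964}$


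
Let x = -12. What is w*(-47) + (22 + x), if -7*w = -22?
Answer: -964/7 ≈ -137.71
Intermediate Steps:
w = 22/7 (w = -1/7*(-22) = 22/7 ≈ 3.1429)
w*(-47) + (22 + x) = (22/7)*(-47) + (22 - 12) = -1034/7 + 10 = -964/7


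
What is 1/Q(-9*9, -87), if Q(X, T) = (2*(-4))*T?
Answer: 1/696 ≈ 0.0014368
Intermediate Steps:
Q(X, T) = -8*T
1/Q(-9*9, -87) = 1/(-8*(-87)) = 1/696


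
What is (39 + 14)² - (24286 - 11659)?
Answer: -9818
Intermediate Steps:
(39 + 14)² - (24286 - 11659) = 53² - 1*12627 = 2809 - 12627 = -9818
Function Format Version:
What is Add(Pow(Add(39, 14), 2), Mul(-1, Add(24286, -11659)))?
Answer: -9818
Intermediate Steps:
Add(Pow(Add(39, 14), 2), Mul(-1, Add(24286, -11659))) = Add(Pow(53, 2), Mul(-1, 12627)) = Add(2809, -12627) = -9818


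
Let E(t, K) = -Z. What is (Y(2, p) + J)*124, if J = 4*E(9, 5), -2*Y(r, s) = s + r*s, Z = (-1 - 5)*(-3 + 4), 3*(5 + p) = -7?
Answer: 4340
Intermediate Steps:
p = -22/3 (p = -5 + (⅓)*(-7) = -5 - 7/3 = -22/3 ≈ -7.3333)
Z = -6 (Z = -6*1 = -6)
Y(r, s) = -s/2 - r*s/2 (Y(r, s) = -(s + r*s)/2 = -s/2 - r*s/2)
E(t, K) = 6 (E(t, K) = -1*(-6) = 6)
J = 24 (J = 4*6 = 24)
(Y(2, p) + J)*124 = (-½*(-22/3)*(1 + 2) + 24)*124 = (-½*(-22/3)*3 + 24)*124 = (11 + 24)*124 = 35*124 = 4340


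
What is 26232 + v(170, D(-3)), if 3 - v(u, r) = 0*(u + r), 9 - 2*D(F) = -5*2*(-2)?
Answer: 26235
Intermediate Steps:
D(F) = -11/2 (D(F) = 9/2 - (-5*2)*(-2)/2 = 9/2 - (-5)*(-2) = 9/2 - 1/2*20 = 9/2 - 10 = -11/2)
v(u, r) = 3 (v(u, r) = 3 - 0*(u + r) = 3 - 0*(r + u) = 3 - 1*0 = 3 + 0 = 3)
26232 + v(170, D(-3)) = 26232 + 3 = 26235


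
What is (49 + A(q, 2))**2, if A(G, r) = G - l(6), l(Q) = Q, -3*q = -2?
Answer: 17161/9 ≈ 1906.8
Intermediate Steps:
q = 2/3 (q = -1/3*(-2) = 2/3 ≈ 0.66667)
A(G, r) = -6 + G (A(G, r) = G - 1*6 = G - 6 = -6 + G)
(49 + A(q, 2))**2 = (49 + (-6 + 2/3))**2 = (49 - 16/3)**2 = (131/3)**2 = 17161/9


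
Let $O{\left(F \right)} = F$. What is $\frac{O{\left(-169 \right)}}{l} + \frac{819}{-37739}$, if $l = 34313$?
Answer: $- \frac{2652326}{99610639} \approx -0.026627$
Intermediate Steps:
$\frac{O{\left(-169 \right)}}{l} + \frac{819}{-37739} = - \frac{169}{34313} + \frac{819}{-37739} = \left(-169\right) \frac{1}{34313} + 819 \left(- \frac{1}{37739}\right) = - \frac{169}{34313} - \frac{63}{2903} = - \frac{2652326}{99610639}$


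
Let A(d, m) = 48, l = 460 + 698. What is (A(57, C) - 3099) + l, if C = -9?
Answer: -1893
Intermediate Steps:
l = 1158
(A(57, C) - 3099) + l = (48 - 3099) + 1158 = -3051 + 1158 = -1893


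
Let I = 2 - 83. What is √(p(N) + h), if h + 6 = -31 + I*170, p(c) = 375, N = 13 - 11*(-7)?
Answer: 2*I*√3358 ≈ 115.9*I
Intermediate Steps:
N = 90 (N = 13 + 77 = 90)
I = -81
h = -13807 (h = -6 + (-31 - 81*170) = -6 + (-31 - 13770) = -6 - 13801 = -13807)
√(p(N) + h) = √(375 - 13807) = √(-13432) = 2*I*√3358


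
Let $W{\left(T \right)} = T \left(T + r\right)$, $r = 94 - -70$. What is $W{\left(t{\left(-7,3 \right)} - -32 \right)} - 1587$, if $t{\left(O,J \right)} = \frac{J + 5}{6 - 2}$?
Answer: $5145$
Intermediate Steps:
$r = 164$ ($r = 94 + 70 = 164$)
$t{\left(O,J \right)} = \frac{5}{4} + \frac{J}{4}$ ($t{\left(O,J \right)} = \frac{5 + J}{4} = \left(5 + J\right) \frac{1}{4} = \frac{5}{4} + \frac{J}{4}$)
$W{\left(T \right)} = T \left(164 + T\right)$ ($W{\left(T \right)} = T \left(T + 164\right) = T \left(164 + T\right)$)
$W{\left(t{\left(-7,3 \right)} - -32 \right)} - 1587 = \left(\left(\frac{5}{4} + \frac{1}{4} \cdot 3\right) - -32\right) \left(164 + \left(\left(\frac{5}{4} + \frac{1}{4} \cdot 3\right) - -32\right)\right) - 1587 = \left(\left(\frac{5}{4} + \frac{3}{4}\right) + 32\right) \left(164 + \left(\left(\frac{5}{4} + \frac{3}{4}\right) + 32\right)\right) - 1587 = \left(2 + 32\right) \left(164 + \left(2 + 32\right)\right) - 1587 = 34 \left(164 + 34\right) - 1587 = 34 \cdot 198 - 1587 = 6732 - 1587 = 5145$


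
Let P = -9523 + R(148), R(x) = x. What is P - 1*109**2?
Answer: -21256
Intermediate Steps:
P = -9375 (P = -9523 + 148 = -9375)
P - 1*109**2 = -9375 - 1*109**2 = -9375 - 1*11881 = -9375 - 11881 = -21256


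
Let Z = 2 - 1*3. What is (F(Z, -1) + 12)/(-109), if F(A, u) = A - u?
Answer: -12/109 ≈ -0.11009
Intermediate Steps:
Z = -1 (Z = 2 - 3 = -1)
(F(Z, -1) + 12)/(-109) = ((-1 - 1*(-1)) + 12)/(-109) = -((-1 + 1) + 12)/109 = -(0 + 12)/109 = -1/109*12 = -12/109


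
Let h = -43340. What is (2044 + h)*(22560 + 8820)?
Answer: -1295868480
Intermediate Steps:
(2044 + h)*(22560 + 8820) = (2044 - 43340)*(22560 + 8820) = -41296*31380 = -1295868480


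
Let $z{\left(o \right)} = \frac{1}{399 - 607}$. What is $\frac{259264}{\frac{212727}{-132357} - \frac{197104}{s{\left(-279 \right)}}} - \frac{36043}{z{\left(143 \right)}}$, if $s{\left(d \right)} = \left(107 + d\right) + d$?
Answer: $\frac{64959067035625264}{8664051417} \approx 7.4975 \cdot 10^{6}$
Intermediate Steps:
$s{\left(d \right)} = 107 + 2 d$
$z{\left(o \right)} = - \frac{1}{208}$ ($z{\left(o \right)} = \frac{1}{-208} = - \frac{1}{208}$)
$\frac{259264}{\frac{212727}{-132357} - \frac{197104}{s{\left(-279 \right)}}} - \frac{36043}{z{\left(143 \right)}} = \frac{259264}{\frac{212727}{-132357} - \frac{197104}{107 + 2 \left(-279\right)}} - \frac{36043}{- \frac{1}{208}} = \frac{259264}{212727 \left(- \frac{1}{132357}\right) - \frac{197104}{107 - 558}} - -7496944 = \frac{259264}{- \frac{70909}{44119} - \frac{197104}{-451}} + 7496944 = \frac{259264}{- \frac{70909}{44119} - - \frac{197104}{451}} + 7496944 = \frac{259264}{- \frac{70909}{44119} + \frac{197104}{451}} + 7496944 = \frac{259264}{\frac{8664051417}{19897669}} + 7496944 = 259264 \cdot \frac{19897669}{8664051417} + 7496944 = \frac{5158749255616}{8664051417} + 7496944 = \frac{64959067035625264}{8664051417}$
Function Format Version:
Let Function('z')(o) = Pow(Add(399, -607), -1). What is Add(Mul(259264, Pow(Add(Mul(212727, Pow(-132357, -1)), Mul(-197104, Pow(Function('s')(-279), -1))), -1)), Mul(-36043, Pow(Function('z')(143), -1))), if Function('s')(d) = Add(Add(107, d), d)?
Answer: Rational(64959067035625264, 8664051417) ≈ 7.4975e+6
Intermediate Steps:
Function('s')(d) = Add(107, Mul(2, d))
Function('z')(o) = Rational(-1, 208) (Function('z')(o) = Pow(-208, -1) = Rational(-1, 208))
Add(Mul(259264, Pow(Add(Mul(212727, Pow(-132357, -1)), Mul(-197104, Pow(Function('s')(-279), -1))), -1)), Mul(-36043, Pow(Function('z')(143), -1))) = Add(Mul(259264, Pow(Add(Mul(212727, Pow(-132357, -1)), Mul(-197104, Pow(Add(107, Mul(2, -279)), -1))), -1)), Mul(-36043, Pow(Rational(-1, 208), -1))) = Add(Mul(259264, Pow(Add(Mul(212727, Rational(-1, 132357)), Mul(-197104, Pow(Add(107, -558), -1))), -1)), Mul(-36043, -208)) = Add(Mul(259264, Pow(Add(Rational(-70909, 44119), Mul(-197104, Pow(-451, -1))), -1)), 7496944) = Add(Mul(259264, Pow(Add(Rational(-70909, 44119), Mul(-197104, Rational(-1, 451))), -1)), 7496944) = Add(Mul(259264, Pow(Add(Rational(-70909, 44119), Rational(197104, 451)), -1)), 7496944) = Add(Mul(259264, Pow(Rational(8664051417, 19897669), -1)), 7496944) = Add(Mul(259264, Rational(19897669, 8664051417)), 7496944) = Add(Rational(5158749255616, 8664051417), 7496944) = Rational(64959067035625264, 8664051417)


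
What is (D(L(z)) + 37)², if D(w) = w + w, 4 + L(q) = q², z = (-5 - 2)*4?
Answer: 2550409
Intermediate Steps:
z = -28 (z = -7*4 = -28)
L(q) = -4 + q²
D(w) = 2*w
(D(L(z)) + 37)² = (2*(-4 + (-28)²) + 37)² = (2*(-4 + 784) + 37)² = (2*780 + 37)² = (1560 + 37)² = 1597² = 2550409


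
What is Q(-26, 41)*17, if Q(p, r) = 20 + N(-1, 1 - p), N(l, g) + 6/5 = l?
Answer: 1513/5 ≈ 302.60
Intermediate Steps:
N(l, g) = -6/5 + l
Q(p, r) = 89/5 (Q(p, r) = 20 + (-6/5 - 1) = 20 - 11/5 = 89/5)
Q(-26, 41)*17 = (89/5)*17 = 1513/5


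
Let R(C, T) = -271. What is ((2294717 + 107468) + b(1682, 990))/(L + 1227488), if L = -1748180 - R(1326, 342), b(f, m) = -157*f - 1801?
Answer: -194210/47311 ≈ -4.1050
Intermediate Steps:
b(f, m) = -1801 - 157*f
L = -1747909 (L = -1748180 - 1*(-271) = -1748180 + 271 = -1747909)
((2294717 + 107468) + b(1682, 990))/(L + 1227488) = ((2294717 + 107468) + (-1801 - 157*1682))/(-1747909 + 1227488) = (2402185 + (-1801 - 264074))/(-520421) = (2402185 - 265875)*(-1/520421) = 2136310*(-1/520421) = -194210/47311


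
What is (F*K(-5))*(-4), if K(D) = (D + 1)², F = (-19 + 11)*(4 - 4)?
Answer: 0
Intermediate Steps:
F = 0 (F = -8*0 = 0)
K(D) = (1 + D)²
(F*K(-5))*(-4) = (0*(1 - 5)²)*(-4) = (0*(-4)²)*(-4) = (0*16)*(-4) = 0*(-4) = 0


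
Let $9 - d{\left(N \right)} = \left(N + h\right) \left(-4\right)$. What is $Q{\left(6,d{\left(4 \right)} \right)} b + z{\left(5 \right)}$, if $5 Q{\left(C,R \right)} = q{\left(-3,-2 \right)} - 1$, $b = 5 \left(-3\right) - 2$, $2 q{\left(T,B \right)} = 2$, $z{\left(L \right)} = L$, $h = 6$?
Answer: $5$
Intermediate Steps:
$q{\left(T,B \right)} = 1$ ($q{\left(T,B \right)} = \frac{1}{2} \cdot 2 = 1$)
$d{\left(N \right)} = 33 + 4 N$ ($d{\left(N \right)} = 9 - \left(N + 6\right) \left(-4\right) = 9 - \left(6 + N\right) \left(-4\right) = 9 - \left(-24 - 4 N\right) = 9 + \left(24 + 4 N\right) = 33 + 4 N$)
$b = -17$ ($b = -15 - 2 = -17$)
$Q{\left(C,R \right)} = 0$ ($Q{\left(C,R \right)} = \frac{1 - 1}{5} = \frac{1}{5} \cdot 0 = 0$)
$Q{\left(6,d{\left(4 \right)} \right)} b + z{\left(5 \right)} = 0 \left(-17\right) + 5 = 0 + 5 = 5$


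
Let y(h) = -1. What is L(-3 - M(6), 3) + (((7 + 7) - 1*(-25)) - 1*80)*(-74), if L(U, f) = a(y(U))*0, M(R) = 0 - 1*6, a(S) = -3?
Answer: 3034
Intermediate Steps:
M(R) = -6 (M(R) = 0 - 6 = -6)
L(U, f) = 0 (L(U, f) = -3*0 = 0)
L(-3 - M(6), 3) + (((7 + 7) - 1*(-25)) - 1*80)*(-74) = 0 + (((7 + 7) - 1*(-25)) - 1*80)*(-74) = 0 + ((14 + 25) - 80)*(-74) = 0 + (39 - 80)*(-74) = 0 - 41*(-74) = 0 + 3034 = 3034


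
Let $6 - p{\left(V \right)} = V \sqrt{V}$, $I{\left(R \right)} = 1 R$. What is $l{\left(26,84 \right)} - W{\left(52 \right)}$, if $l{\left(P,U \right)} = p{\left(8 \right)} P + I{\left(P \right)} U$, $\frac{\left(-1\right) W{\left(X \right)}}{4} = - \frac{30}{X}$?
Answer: $\frac{30390}{13} - 416 \sqrt{2} \approx 1749.4$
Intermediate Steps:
$I{\left(R \right)} = R$
$W{\left(X \right)} = \frac{120}{X}$ ($W{\left(X \right)} = - 4 \left(- \frac{30}{X}\right) = \frac{120}{X}$)
$p{\left(V \right)} = 6 - V^{\frac{3}{2}}$ ($p{\left(V \right)} = 6 - V \sqrt{V} = 6 - V^{\frac{3}{2}}$)
$l{\left(P,U \right)} = P U + P \left(6 - 16 \sqrt{2}\right)$ ($l{\left(P,U \right)} = \left(6 - 8^{\frac{3}{2}}\right) P + P U = \left(6 - 16 \sqrt{2}\right) P + P U = P \left(6 - 16 \sqrt{2}\right) + P U = P U + P \left(6 - 16 \sqrt{2}\right)$)
$l{\left(26,84 \right)} - W{\left(52 \right)} = 26 \left(6 + 84 - 16 \sqrt{2}\right) - \frac{120}{52} = 26 \left(90 - 16 \sqrt{2}\right) - 120 \cdot \frac{1}{52} = \left(2340 - 416 \sqrt{2}\right) - \frac{30}{13} = \frac{30390}{13} - 416 \sqrt{2}$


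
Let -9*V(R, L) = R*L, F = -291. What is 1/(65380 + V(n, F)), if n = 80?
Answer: 3/203900 ≈ 1.4713e-5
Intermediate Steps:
V(R, L) = -L*R/9 (V(R, L) = -R*L/9 = -L*R/9)
1/(65380 + V(n, F)) = 1/(65380 - ⅑*(-291)*80) = 1/(65380 + 7760/3) = 1/(203900/3) = 3/203900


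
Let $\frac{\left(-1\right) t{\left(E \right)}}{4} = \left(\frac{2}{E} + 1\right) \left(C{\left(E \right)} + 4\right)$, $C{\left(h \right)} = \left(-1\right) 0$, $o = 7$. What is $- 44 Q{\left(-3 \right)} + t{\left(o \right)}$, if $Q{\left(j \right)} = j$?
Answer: $\frac{780}{7} \approx 111.43$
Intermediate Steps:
$C{\left(h \right)} = 0$
$t{\left(E \right)} = -16 - \frac{32}{E}$ ($t{\left(E \right)} = - 4 \left(\frac{2}{E} + 1\right) \left(0 + 4\right) = - 4 \left(1 + \frac{2}{E}\right) 4 = - 4 \left(4 + \frac{8}{E}\right) = -16 - \frac{32}{E}$)
$- 44 Q{\left(-3 \right)} + t{\left(o \right)} = \left(-44\right) \left(-3\right) - \left(16 + \frac{32}{7}\right) = 132 - \frac{144}{7} = \frac{780}{7}$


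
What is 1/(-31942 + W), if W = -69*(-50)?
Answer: -1/28492 ≈ -3.5098e-5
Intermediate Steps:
W = 3450
1/(-31942 + W) = 1/(-31942 + 3450) = 1/(-28492) = -1/28492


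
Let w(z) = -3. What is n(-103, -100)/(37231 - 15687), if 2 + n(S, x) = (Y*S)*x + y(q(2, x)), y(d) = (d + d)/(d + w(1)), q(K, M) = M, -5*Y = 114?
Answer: -4491/412 ≈ -10.900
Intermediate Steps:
Y = -114/5 (Y = -⅕*114 = -114/5 ≈ -22.800)
y(d) = 2*d/(-3 + d) (y(d) = (d + d)/(d - 3) = (2*d)/(-3 + d) = 2*d/(-3 + d))
n(S, x) = -2 + 2*x/(-3 + x) - 114*S*x/5 (n(S, x) = -2 + ((-114*S/5)*x + 2*x/(-3 + x)) = -2 + (-114*S*x/5 + 2*x/(-3 + x)) = -2 + (2*x/(-3 + x) - 114*S*x/5) = -2 + 2*x/(-3 + x) - 114*S*x/5)
n(-103, -100)/(37231 - 15687) = (6*(5 - 19*(-103)*(-100)² + 57*(-103)*(-100))/(5*(-3 - 100)))/(37231 - 15687) = ((6/5)*(5 - 19*(-103)*10000 + 587100)/(-103))/21544 = ((6/5)*(-1/103)*(5 + 19570000 + 587100))*(1/21544) = ((6/5)*(-1/103)*20157105)*(1/21544) = -24188526/103*1/21544 = -4491/412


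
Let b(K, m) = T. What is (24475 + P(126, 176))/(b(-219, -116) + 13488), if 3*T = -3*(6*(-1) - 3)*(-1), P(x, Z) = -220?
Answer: 8085/4493 ≈ 1.7995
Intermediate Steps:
T = -9 (T = (-3*(6*(-1) - 3)*(-1))/3 = (-3*(-6 - 3)*(-1))/3 = (-3*(-9)*(-1))/3 = (27*(-1))/3 = (1/3)*(-27) = -9)
b(K, m) = -9
(24475 + P(126, 176))/(b(-219, -116) + 13488) = (24475 - 220)/(-9 + 13488) = 24255/13479 = 24255*(1/13479) = 8085/4493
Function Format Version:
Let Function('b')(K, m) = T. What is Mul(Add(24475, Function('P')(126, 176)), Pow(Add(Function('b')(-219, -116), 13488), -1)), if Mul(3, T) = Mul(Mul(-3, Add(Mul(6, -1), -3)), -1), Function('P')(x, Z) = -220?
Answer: Rational(8085, 4493) ≈ 1.7995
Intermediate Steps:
T = -9 (T = Mul(Rational(1, 3), Mul(Mul(-3, Add(Mul(6, -1), -3)), -1)) = Mul(Rational(1, 3), Mul(Mul(-3, Add(-6, -3)), -1)) = Mul(Rational(1, 3), Mul(Mul(-3, -9), -1)) = Mul(Rational(1, 3), Mul(27, -1)) = Mul(Rational(1, 3), -27) = -9)
Function('b')(K, m) = -9
Mul(Add(24475, Function('P')(126, 176)), Pow(Add(Function('b')(-219, -116), 13488), -1)) = Mul(Add(24475, -220), Pow(Add(-9, 13488), -1)) = Mul(24255, Pow(13479, -1)) = Mul(24255, Rational(1, 13479)) = Rational(8085, 4493)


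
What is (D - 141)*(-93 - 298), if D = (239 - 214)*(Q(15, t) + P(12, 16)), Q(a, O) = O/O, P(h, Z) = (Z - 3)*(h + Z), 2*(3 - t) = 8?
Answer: -3512744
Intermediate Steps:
t = -1 (t = 3 - 1/2*8 = 3 - 4 = -1)
P(h, Z) = (-3 + Z)*(Z + h)
Q(a, O) = 1
D = 9125 (D = (239 - 214)*(1 + (16**2 - 3*16 - 3*12 + 16*12)) = 25*(1 + (256 - 48 - 36 + 192)) = 25*(1 + 364) = 25*365 = 9125)
(D - 141)*(-93 - 298) = (9125 - 141)*(-93 - 298) = 8984*(-391) = -3512744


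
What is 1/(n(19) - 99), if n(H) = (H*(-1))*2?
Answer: -1/137 ≈ -0.0072993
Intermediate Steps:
n(H) = -2*H (n(H) = -H*2 = -2*H)
1/(n(19) - 99) = 1/(-2*19 - 99) = 1/(-38 - 99) = 1/(-137) = -1/137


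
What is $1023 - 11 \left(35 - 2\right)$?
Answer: $660$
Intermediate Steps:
$1023 - 11 \left(35 - 2\right) = 1023 - 11 \cdot 33 = 1023 - 363 = 660$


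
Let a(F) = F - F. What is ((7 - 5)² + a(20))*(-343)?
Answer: -1372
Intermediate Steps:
a(F) = 0
((7 - 5)² + a(20))*(-343) = ((7 - 5)² + 0)*(-343) = (2² + 0)*(-343) = (4 + 0)*(-343) = 4*(-343) = -1372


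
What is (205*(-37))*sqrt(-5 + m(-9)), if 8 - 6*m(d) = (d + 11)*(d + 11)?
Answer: -7585*I*sqrt(39)/3 ≈ -15789.0*I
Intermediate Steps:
m(d) = 4/3 - (11 + d)**2/6 (m(d) = 4/3 - (d + 11)*(d + 11)/6 = 4/3 - (11 + d)*(11 + d)/6 = 4/3 - (11 + d)**2/6)
(205*(-37))*sqrt(-5 + m(-9)) = (205*(-37))*sqrt(-5 + (4/3 - (11 - 9)**2/6)) = -7585*sqrt(-5 + (4/3 - 1/6*2**2)) = -7585*sqrt(-5 + (4/3 - 1/6*4)) = -7585*sqrt(-5 + (4/3 - 2/3)) = -7585*sqrt(-5 + 2/3) = -7585*I*sqrt(39)/3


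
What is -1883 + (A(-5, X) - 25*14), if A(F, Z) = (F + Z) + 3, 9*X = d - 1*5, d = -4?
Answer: -2236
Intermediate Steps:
X = -1 (X = (-4 - 1*5)/9 = (-4 - 5)/9 = (1/9)*(-9) = -1)
A(F, Z) = 3 + F + Z
-1883 + (A(-5, X) - 25*14) = -1883 + ((3 - 5 - 1) - 25*14) = -1883 + (-3 - 350) = -1883 - 353 = -2236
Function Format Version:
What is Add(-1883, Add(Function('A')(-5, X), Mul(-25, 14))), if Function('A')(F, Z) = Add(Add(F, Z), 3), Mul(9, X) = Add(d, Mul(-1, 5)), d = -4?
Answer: -2236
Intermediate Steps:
X = -1 (X = Mul(Rational(1, 9), Add(-4, Mul(-1, 5))) = Mul(Rational(1, 9), Add(-4, -5)) = Mul(Rational(1, 9), -9) = -1)
Function('A')(F, Z) = Add(3, F, Z)
Add(-1883, Add(Function('A')(-5, X), Mul(-25, 14))) = Add(-1883, Add(Add(3, -5, -1), Mul(-25, 14))) = Add(-1883, Add(-3, -350)) = Add(-1883, -353) = -2236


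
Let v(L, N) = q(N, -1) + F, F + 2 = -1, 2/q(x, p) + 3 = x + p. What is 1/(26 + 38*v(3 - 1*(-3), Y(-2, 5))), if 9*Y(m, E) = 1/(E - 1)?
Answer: -143/15320 ≈ -0.0093342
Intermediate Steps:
Y(m, E) = 1/(9*(-1 + E)) (Y(m, E) = 1/(9*(E - 1)) = 1/(9*(-1 + E)))
q(x, p) = 2/(-3 + p + x) (q(x, p) = 2/(-3 + (x + p)) = 2/(-3 + (p + x)) = 2/(-3 + p + x))
F = -3 (F = -2 - 1 = -3)
v(L, N) = -3 + 2/(-4 + N) (v(L, N) = 2/(-3 - 1 + N) - 3 = 2/(-4 + N) - 3 = -3 + 2/(-4 + N))
1/(26 + 38*v(3 - 1*(-3), Y(-2, 5))) = 1/(26 + 38*((14 - 1/(3*(-1 + 5)))/(-4 + 1/(9*(-1 + 5))))) = 1/(26 + 38*((14 - 1/(3*4))/(-4 + (1/9)/4))) = 1/(26 + 38*((14 - 1/(3*4))/(-4 + (1/9)*(1/4)))) = 1/(26 + 38*((14 - 3*1/36)/(-4 + 1/36))) = 1/(26 + 38*((14 - 1/12)/(-143/36))) = 1/(26 + 38*(-36/143*167/12)) = 1/(26 + 38*(-501/143)) = 1/(26 - 19038/143) = 1/(-15320/143) = -143/15320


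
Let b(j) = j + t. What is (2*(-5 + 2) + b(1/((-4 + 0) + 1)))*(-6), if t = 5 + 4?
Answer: -16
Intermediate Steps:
t = 9
b(j) = 9 + j (b(j) = j + 9 = 9 + j)
(2*(-5 + 2) + b(1/((-4 + 0) + 1)))*(-6) = (2*(-5 + 2) + (9 + 1/((-4 + 0) + 1)))*(-6) = (2*(-3) + (9 + 1/(-4 + 1)))*(-6) = (-6 + (9 + 1/(-3)))*(-6) = (-6 + (9 - 1/3))*(-6) = (-6 + 26/3)*(-6) = (8/3)*(-6) = -16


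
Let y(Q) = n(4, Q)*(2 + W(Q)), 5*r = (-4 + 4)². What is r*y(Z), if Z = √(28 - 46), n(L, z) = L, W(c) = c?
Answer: 0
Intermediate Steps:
r = 0 (r = (-4 + 4)²/5 = (⅕)*0² = (⅕)*0 = 0)
Z = 3*I*√2 (Z = √(-18) = 3*I*√2 ≈ 4.2426*I)
y(Q) = 8 + 4*Q (y(Q) = 4*(2 + Q) = 8 + 4*Q)
r*y(Z) = 0*(8 + 4*(3*I*√2)) = 0*(8 + 12*I*√2) = 0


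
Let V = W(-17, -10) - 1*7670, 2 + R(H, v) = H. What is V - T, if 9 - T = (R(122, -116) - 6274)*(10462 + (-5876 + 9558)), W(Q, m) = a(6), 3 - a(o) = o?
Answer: -87049858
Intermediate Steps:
R(H, v) = -2 + H
a(o) = 3 - o
W(Q, m) = -3 (W(Q, m) = 3 - 1*6 = 3 - 6 = -3)
V = -7673 (V = -3 - 1*7670 = -3 - 7670 = -7673)
T = 87042185 (T = 9 - ((-2 + 122) - 6274)*(10462 + (-5876 + 9558)) = 9 - (120 - 6274)*(10462 + 3682) = 9 - (-6154)*14144 = 9 - 1*(-87042176) = 9 + 87042176 = 87042185)
V - T = -7673 - 1*87042185 = -7673 - 87042185 = -87049858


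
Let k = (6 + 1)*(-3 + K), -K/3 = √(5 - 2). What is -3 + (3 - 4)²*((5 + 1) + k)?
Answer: -18 - 21*√3 ≈ -54.373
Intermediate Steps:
K = -3*√3 (K = -3*√(5 - 2) = -3*√3 ≈ -5.1962)
k = -21 - 21*√3 (k = (6 + 1)*(-3 - 3*√3) = 7*(-3 - 3*√3) = -21 - 21*√3 ≈ -57.373)
-3 + (3 - 4)²*((5 + 1) + k) = -3 + (3 - 4)²*((5 + 1) + (-21 - 21*√3)) = -3 + (-1)²*(6 + (-21 - 21*√3)) = -3 + 1*(-15 - 21*√3) = -3 + (-15 - 21*√3) = -18 - 21*√3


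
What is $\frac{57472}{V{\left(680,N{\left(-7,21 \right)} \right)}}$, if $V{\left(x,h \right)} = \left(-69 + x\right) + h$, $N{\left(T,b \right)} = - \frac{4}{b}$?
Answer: $\frac{1206912}{12827} \approx 94.092$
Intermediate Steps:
$V{\left(x,h \right)} = -69 + h + x$
$\frac{57472}{V{\left(680,N{\left(-7,21 \right)} \right)}} = \frac{57472}{-69 - \frac{4}{21} + 680} = \frac{57472}{\frac{12827}{21}} = 57472 \cdot \frac{21}{12827} = \frac{1206912}{12827}$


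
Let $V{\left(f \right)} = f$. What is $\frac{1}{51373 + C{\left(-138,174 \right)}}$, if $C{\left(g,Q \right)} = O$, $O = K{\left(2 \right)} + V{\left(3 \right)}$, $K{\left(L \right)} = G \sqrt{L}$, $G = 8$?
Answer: $\frac{3211}{164968328} - \frac{\sqrt{2}}{329936656} \approx 1.946 \cdot 10^{-5}$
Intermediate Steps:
$K{\left(L \right)} = 8 \sqrt{L}$
$O = 3 + 8 \sqrt{2}$ ($O = 8 \sqrt{2} + 3 = 3 + 8 \sqrt{2} \approx 14.314$)
$C{\left(g,Q \right)} = 3 + 8 \sqrt{2}$
$\frac{1}{51373 + C{\left(-138,174 \right)}} = \frac{1}{51373 + \left(3 + 8 \sqrt{2}\right)} = \frac{1}{51376 + 8 \sqrt{2}}$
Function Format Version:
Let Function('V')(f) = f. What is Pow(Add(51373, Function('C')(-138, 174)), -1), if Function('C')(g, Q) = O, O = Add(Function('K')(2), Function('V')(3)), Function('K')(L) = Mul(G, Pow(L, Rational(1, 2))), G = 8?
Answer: Add(Rational(3211, 164968328), Mul(Rational(-1, 329936656), Pow(2, Rational(1, 2)))) ≈ 1.9460e-5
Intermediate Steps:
Function('K')(L) = Mul(8, Pow(L, Rational(1, 2)))
O = Add(3, Mul(8, Pow(2, Rational(1, 2)))) (O = Add(Mul(8, Pow(2, Rational(1, 2))), 3) = Add(3, Mul(8, Pow(2, Rational(1, 2)))) ≈ 14.314)
Function('C')(g, Q) = Add(3, Mul(8, Pow(2, Rational(1, 2))))
Pow(Add(51373, Function('C')(-138, 174)), -1) = Pow(Add(51373, Add(3, Mul(8, Pow(2, Rational(1, 2))))), -1) = Pow(Add(51376, Mul(8, Pow(2, Rational(1, 2)))), -1)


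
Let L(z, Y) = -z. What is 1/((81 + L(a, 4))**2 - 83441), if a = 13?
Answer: -1/78817 ≈ -1.2688e-5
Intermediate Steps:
1/((81 + L(a, 4))**2 - 83441) = 1/((81 - 1*13)**2 - 83441) = 1/((81 - 13)**2 - 83441) = 1/(68**2 - 83441) = 1/(4624 - 83441) = 1/(-78817) = -1/78817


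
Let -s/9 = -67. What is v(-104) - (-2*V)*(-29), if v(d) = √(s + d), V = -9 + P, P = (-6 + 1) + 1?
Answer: 754 + √499 ≈ 776.34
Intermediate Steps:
s = 603 (s = -9*(-67) = 603)
P = -4 (P = -5 + 1 = -4)
V = -13 (V = -9 - 4 = -13)
v(d) = √(603 + d)
v(-104) - (-2*V)*(-29) = √(603 - 104) - (-2*(-13))*(-29) = √499 - 26*(-29) = √499 - 1*(-754) = √499 + 754 = 754 + √499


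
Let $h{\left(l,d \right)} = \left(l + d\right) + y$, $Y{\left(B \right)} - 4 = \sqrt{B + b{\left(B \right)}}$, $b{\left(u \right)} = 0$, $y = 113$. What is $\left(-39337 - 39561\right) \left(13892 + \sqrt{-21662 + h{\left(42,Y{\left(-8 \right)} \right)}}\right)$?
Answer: $-1096051016 - 78898 \sqrt{-21503 + 2 i \sqrt{2}} \approx -1.0961 \cdot 10^{9} - 1.157 \cdot 10^{7} i$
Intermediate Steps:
$Y{\left(B \right)} = 4 + \sqrt{B}$ ($Y{\left(B \right)} = 4 + \sqrt{B + 0} = 4 + \sqrt{B}$)
$h{\left(l,d \right)} = 113 + d + l$ ($h{\left(l,d \right)} = \left(l + d\right) + 113 = \left(d + l\right) + 113 = 113 + d + l$)
$\left(-39337 - 39561\right) \left(13892 + \sqrt{-21662 + h{\left(42,Y{\left(-8 \right)} \right)}}\right) = \left(-39337 - 39561\right) \left(13892 + \sqrt{-21662 + \left(113 + \left(4 + \sqrt{-8}\right) + 42\right)}\right) = - 78898 \left(13892 + \sqrt{-21662 + \left(113 + \left(4 + 2 i \sqrt{2}\right) + 42\right)}\right) = - 78898 \left(13892 + \sqrt{-21662 + \left(159 + 2 i \sqrt{2}\right)}\right) = - 78898 \left(13892 + \sqrt{-21503 + 2 i \sqrt{2}}\right) = -1096051016 - 78898 \sqrt{-21503 + 2 i \sqrt{2}}$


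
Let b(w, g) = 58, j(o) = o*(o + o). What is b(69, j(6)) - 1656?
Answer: -1598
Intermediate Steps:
j(o) = 2*o² (j(o) = o*(2*o) = 2*o²)
b(69, j(6)) - 1656 = 58 - 1656 = -1598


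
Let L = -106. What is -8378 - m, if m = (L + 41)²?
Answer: -12603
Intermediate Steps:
m = 4225 (m = (-106 + 41)² = (-65)² = 4225)
-8378 - m = -8378 - 1*4225 = -8378 - 4225 = -12603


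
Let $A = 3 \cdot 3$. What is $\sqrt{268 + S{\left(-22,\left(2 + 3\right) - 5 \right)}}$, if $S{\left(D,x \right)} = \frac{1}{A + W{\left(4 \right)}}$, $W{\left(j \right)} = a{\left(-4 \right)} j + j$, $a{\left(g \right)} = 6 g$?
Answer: $\frac{\sqrt{1846169}}{83} \approx 16.37$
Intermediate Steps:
$A = 9$
$W{\left(j \right)} = - 23 j$ ($W{\left(j \right)} = 6 \left(-4\right) j + j = - 24 j + j = - 23 j$)
$S{\left(D,x \right)} = - \frac{1}{83}$ ($S{\left(D,x \right)} = \frac{1}{9 - 92} = \frac{1}{-83} = - \frac{1}{83}$)
$\sqrt{268 + S{\left(-22,\left(2 + 3\right) - 5 \right)}} = \sqrt{268 - \frac{1}{83}} = \sqrt{\frac{22243}{83}} = \frac{\sqrt{1846169}}{83}$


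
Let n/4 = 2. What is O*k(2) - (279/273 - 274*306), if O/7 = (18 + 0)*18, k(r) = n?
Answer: 9280815/91 ≈ 1.0199e+5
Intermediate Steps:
n = 8 (n = 4*2 = 8)
k(r) = 8
O = 2268 (O = 7*((18 + 0)*18) = 7*(18*18) = 7*324 = 2268)
O*k(2) - (279/273 - 274*306) = 2268*8 - (279/273 - 274*306) = 18144 - (279*(1/273) - 83844) = 18144 - (93/91 - 83844) = 18144 - 1*(-7629711/91) = 18144 + 7629711/91 = 9280815/91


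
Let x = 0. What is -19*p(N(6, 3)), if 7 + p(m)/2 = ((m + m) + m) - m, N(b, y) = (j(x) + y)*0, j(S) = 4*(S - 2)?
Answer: 266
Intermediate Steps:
j(S) = -8 + 4*S (j(S) = 4*(-2 + S) = -8 + 4*S)
N(b, y) = 0 (N(b, y) = ((-8 + 4*0) + y)*0 = ((-8 + 0) + y)*0 = (-8 + y)*0 = 0)
p(m) = -14 + 4*m (p(m) = -14 + 2*(((m + m) + m) - m) = -14 + 2*((2*m + m) - m) = -14 + 2*(3*m - m) = -14 + 2*(2*m) = -14 + 4*m)
-19*p(N(6, 3)) = -19*(-14 + 4*0) = -19*(-14 + 0) = -19*(-14) = 266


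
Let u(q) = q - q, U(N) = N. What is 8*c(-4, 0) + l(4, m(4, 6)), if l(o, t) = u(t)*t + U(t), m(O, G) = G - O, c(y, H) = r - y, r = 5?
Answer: 74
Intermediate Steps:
u(q) = 0
c(y, H) = 5 - y
l(o, t) = t (l(o, t) = 0*t + t = 0 + t = t)
8*c(-4, 0) + l(4, m(4, 6)) = 8*(5 - 1*(-4)) + (6 - 1*4) = 8*(5 + 4) + (6 - 4) = 8*9 + 2 = 72 + 2 = 74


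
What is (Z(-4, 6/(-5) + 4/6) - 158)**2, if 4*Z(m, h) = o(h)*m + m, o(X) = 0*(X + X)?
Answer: 25281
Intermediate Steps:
o(X) = 0 (o(X) = 0*(2*X) = 0)
Z(m, h) = m/4 (Z(m, h) = (0*m + m)/4 = (0 + m)/4 = m/4)
(Z(-4, 6/(-5) + 4/6) - 158)**2 = ((1/4)*(-4) - 158)**2 = (-1 - 158)**2 = (-159)**2 = 25281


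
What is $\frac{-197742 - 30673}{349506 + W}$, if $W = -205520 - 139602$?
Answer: $- \frac{228415}{4384} \approx -52.102$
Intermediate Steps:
$W = -345122$ ($W = -205520 - 139602 = -345122$)
$\frac{-197742 - 30673}{349506 + W} = \frac{-197742 - 30673}{349506 - 345122} = - \frac{228415}{4384}$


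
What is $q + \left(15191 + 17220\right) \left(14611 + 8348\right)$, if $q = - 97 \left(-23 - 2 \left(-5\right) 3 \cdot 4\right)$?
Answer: $744114740$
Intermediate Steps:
$q = -9409$ ($q = - 97 \left(-23 - 2 \left(\left(-15\right) 4\right)\right) = - 97 \left(-23 - -120\right) = - 97 \left(-23 + 120\right) = \left(-97\right) 97 = -9409$)
$q + \left(15191 + 17220\right) \left(14611 + 8348\right) = -9409 + \left(15191 + 17220\right) \left(14611 + 8348\right) = -9409 + 32411 \cdot 22959 = -9409 + 744124149 = 744114740$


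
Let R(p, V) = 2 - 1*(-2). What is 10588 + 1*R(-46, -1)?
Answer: 10592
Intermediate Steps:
R(p, V) = 4 (R(p, V) = 2 + 2 = 4)
10588 + 1*R(-46, -1) = 10588 + 1*4 = 10588 + 4 = 10592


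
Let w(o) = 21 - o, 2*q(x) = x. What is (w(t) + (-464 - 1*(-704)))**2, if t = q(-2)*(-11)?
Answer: 62500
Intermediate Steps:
q(x) = x/2
t = 11 (t = ((1/2)*(-2))*(-11) = -1*(-11) = 11)
(w(t) + (-464 - 1*(-704)))**2 = ((21 - 1*11) + (-464 - 1*(-704)))**2 = ((21 - 11) + (-464 + 704))**2 = (10 + 240)**2 = 250**2 = 62500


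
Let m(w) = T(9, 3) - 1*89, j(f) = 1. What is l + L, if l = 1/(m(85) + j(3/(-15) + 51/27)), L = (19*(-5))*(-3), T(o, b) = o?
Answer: 22514/79 ≈ 284.99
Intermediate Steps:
m(w) = -80 (m(w) = 9 - 1*89 = 9 - 89 = -80)
L = 285 (L = -95*(-3) = 285)
l = -1/79 (l = 1/(-80 + 1) = 1/(-79) = -1/79 ≈ -0.012658)
l + L = -1/79 + 285 = 22514/79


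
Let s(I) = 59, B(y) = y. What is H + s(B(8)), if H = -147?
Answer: -88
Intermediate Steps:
H + s(B(8)) = -147 + 59 = -88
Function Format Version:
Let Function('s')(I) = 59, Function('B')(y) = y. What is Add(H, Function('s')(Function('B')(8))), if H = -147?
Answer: -88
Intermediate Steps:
Add(H, Function('s')(Function('B')(8))) = Add(-147, 59) = -88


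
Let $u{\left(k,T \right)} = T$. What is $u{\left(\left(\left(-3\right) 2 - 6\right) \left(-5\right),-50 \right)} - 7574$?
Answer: $-7624$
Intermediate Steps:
$u{\left(\left(\left(-3\right) 2 - 6\right) \left(-5\right),-50 \right)} - 7574 = -50 - 7574 = -7624$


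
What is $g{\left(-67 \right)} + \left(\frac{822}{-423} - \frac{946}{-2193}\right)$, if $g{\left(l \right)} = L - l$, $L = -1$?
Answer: $\frac{51526}{799} \approx 64.488$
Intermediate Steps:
$g{\left(l \right)} = -1 - l$
$g{\left(-67 \right)} + \left(\frac{822}{-423} - \frac{946}{-2193}\right) = \left(-1 - -67\right) + \left(\frac{822}{-423} - \frac{946}{-2193}\right) = \left(-1 + 67\right) + \left(822 \left(- \frac{1}{423}\right) - - \frac{22}{51}\right) = 66 + \left(- \frac{274}{141} + \frac{22}{51}\right) = 66 - \frac{1208}{799} = \frac{51526}{799}$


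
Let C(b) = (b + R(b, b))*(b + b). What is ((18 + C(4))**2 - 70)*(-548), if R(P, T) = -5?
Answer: -16440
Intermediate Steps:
C(b) = 2*b*(-5 + b) (C(b) = (b - 5)*(b + b) = (-5 + b)*(2*b) = 2*b*(-5 + b))
((18 + C(4))**2 - 70)*(-548) = ((18 + 2*4*(-5 + 4))**2 - 70)*(-548) = ((18 + 2*4*(-1))**2 - 70)*(-548) = ((18 - 8)**2 - 70)*(-548) = (10**2 - 70)*(-548) = (100 - 70)*(-548) = 30*(-548) = -16440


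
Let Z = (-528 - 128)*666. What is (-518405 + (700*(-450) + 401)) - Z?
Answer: -396108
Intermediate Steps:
Z = -436896 (Z = -656*666 = -436896)
(-518405 + (700*(-450) + 401)) - Z = (-518405 + (700*(-450) + 401)) - 1*(-436896) = (-518405 + (-315000 + 401)) + 436896 = (-518405 - 314599) + 436896 = -833004 + 436896 = -396108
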